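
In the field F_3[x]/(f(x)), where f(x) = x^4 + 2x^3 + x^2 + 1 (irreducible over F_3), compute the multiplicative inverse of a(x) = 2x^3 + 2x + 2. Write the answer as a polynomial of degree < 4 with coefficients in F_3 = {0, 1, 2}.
a(x)^(-1) ≡ 2x + 1 (mod f(x))

Since f is irreducible over F_3, F_3[x]/(f) is a field and a(x) ≠ 0 has an inverse. Apply the extended Euclidean algorithm to f(x) and a(x) in F_3[x]: f(x) = (2x + 1)·a(x) + (2). The last nonzero remainder is the constant 2 = gcd(f, a) in F_3. Back-substituting through the division chain expresses 2 = s(x)·a(x) + t(x)·f(x) with s(x) ≡ x + 2 (mod f), so (x + 2)·a(x) ≡ 2 (mod f). Multiplying by 2^(-1) ≡ 2 in F_3 gives a(x)^(-1) ≡ 2·(x + 2) ≡ 2x + 1 (mod f). Check: (2x^3 + 2x + 2)·(2x + 1) = x^4 + 2x^3 + x^2 + 2 ≡ 1 (mod x^4 + 2x^3 + x^2 + 1).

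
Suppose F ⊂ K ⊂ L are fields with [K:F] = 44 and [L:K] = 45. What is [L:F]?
[L:F] = 1980

The tower law says that for any tower of field extensions F ⊂ K ⊂ L with finite degrees, [L:F] = [L:K] · [K:F]. Here this gives [L:F] = 45 · 44 = 1980.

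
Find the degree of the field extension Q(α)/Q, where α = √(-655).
[Q(α):Q] = 2

[Q(α):Q] equals the degree of the minimal polynomial of α. Here α^2 = -655 and x^2 + 655 is irreducible (d = -655 is squarefree, ≠ 1, hence not a square), so deg(m_α) = 2. Thus [Q(α):Q] = 2.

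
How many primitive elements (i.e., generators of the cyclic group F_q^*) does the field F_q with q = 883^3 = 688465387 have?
There are φ(688465386) = 196703640 primitive elements

F_q^* is cyclic of order q - 1 = 688465386. A cyclic group of order m has exactly φ(m) generators. Here m = 688465386 = 2 · 3^3 · 7^2 · 260191, so the number of primitive elements is φ(688465386) = 196703640.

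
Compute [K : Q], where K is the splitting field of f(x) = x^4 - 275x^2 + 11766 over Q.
[K : Q] = 4

Solving the quadratic in x^2: x^2 = (275 ± √(275^2 - 4·11766))/2 = (275 ± √28561)/2 = (275 ± 169)/2, giving x^2 = 53 or x^2 = 222. So f(x) = (x^2 - 53)(x^2 - 222) and the roots of f are ±√53, ±√222. Hence the splitting field is K = Q(√53, √222). Since 53 and 222 are distinct squarefree integers > 1, their product 11766 is not a perfect square, so √222 ∉ Q(√53). By the tower law [K:Q] = [Q(√53,√222):Q(√53)] · [Q(√53):Q] = 2 · 2 = 4.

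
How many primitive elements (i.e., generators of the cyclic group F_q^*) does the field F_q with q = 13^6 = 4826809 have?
There are φ(4826808) = 1347840 primitive elements

F_q^* is cyclic of order q - 1 = 4826808. A cyclic group of order m has exactly φ(m) generators. Here m = 4826808 = 2^3 · 3^2 · 7 · 61 · 157, so the number of primitive elements is φ(4826808) = 1347840.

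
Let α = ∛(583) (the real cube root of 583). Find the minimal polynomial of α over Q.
m_α(x) = x^3 - 583

α satisfies α^3 = 583, so x^3 - 583 annihilates α. By the rational root test, a rational root p/q (in lowest terms) of x^3 - 583 would satisfy p^3 = 583 q^3, forcing q = 1 and p^3 = 583; but 583 is not a perfect cube, contradiction. A monic cubic over Q with no rational root is irreducible (any nontrivial factorization would include a linear factor). Hence x^3 - 583 is the minimal polynomial of α, and in particular [Q(α):Q] = 3.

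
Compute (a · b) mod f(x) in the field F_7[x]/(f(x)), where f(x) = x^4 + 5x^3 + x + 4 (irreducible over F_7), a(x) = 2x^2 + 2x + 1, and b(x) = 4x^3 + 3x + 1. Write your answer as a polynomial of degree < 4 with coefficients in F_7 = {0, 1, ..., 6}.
a · b ≡ 2x^3 + 5x + 3 (mod f(x))

Multiply in F_7[x]: a(x)·b(x) = (2x^2 + 2x + 1)·(4x^3 + 3x + 1) = x^5 + x^4 + 3x^3 + x^2 + 5x + 1. This has degree ≥ 4, so divide by f(x) over F_7: x^5 + x^4 + 3x^3 + x^2 + 5x + 1 = (x + 3)·(x^4 + 5x^3 + x + 4) + (2x^3 + 5x + 3). Hence a·b ≡ 2x^3 + 5x + 3 (mod f). (F_7[x]/(f) is a field with 7^4 = 2401 elements since f is irreducible of degree 4.)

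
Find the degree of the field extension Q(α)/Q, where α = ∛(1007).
[Q(α):Q] = 3

The minimal polynomial of α is x^3 - 1007, irreducible over Q since 1007 is not a perfect cube (so x^3 - 1007 has no rational root). Hence [Q(α):Q] = deg(m_α) = 3.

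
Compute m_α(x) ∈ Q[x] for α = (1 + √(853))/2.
m_α(x) = x^2 - x - 213

From 2α - 1 = √(853), squaring gives (2α - 1)^2 = 853, i.e. 4α^2 - 4α + 1 = 853, so α^2 - α + (1 - 853)/4 = 0. Since 853 ≡ 1 (mod 4), (1 - 853)/4 = -213 ∈ Z. The polynomial x^2 - x - 213 has discriminant 1 - 4·(-213) = 853, which is not a perfect square in Q (d = 853 is squarefree and ≠ 1), so x^2 - x - 213 is irreducible over Q. It is the minimal polynomial of α.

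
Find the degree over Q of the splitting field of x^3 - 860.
[K : Q] = 6

The roots of x^3 - 860 are ∛860, ω∛860, ω^2∛860 where ω = e^(2πi/3) is a primitive cube root of unity, so K = Q(∛860, ω). Now [Q(∛860):Q] = 3 (since 860 is not a perfect cube, x^3 - 860 is irreducible) and [Q(ω):Q] = 2. Both 2 and 3 divide [K:Q], and [K:Q] ≤ 3·2 = 6, so [K:Q] = 6. (Equivalently: Q(∛860) ⊂ R but ω ∉ R, so [K : Q(∛860)] = 2.)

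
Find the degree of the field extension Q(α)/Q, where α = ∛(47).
[Q(α):Q] = 3

The minimal polynomial of α is x^3 - 47, irreducible over Q since 47 is not a perfect cube (so x^3 - 47 has no rational root). Hence [Q(α):Q] = deg(m_α) = 3.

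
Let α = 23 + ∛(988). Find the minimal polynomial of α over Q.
m_α(x) = x^3 - 69x^2 + 1587x - 13155

Set β = α - 23 = ∛(988), so β^3 = 988. Then (α - 23)^3 - 988 = 0, i.e. α is a root of g(x) = (x - 23)^3 - 988 = x^3 - 69x^2 + 1587x - 13155. Since g(x) = h(x - 23) where h(x) = x^3 - 988, and h is irreducible over Q (because 988 is not a perfect cube, so h has no rational root, and a monic cubic with no rational root is irreducible), g is also irreducible (irreducibility is preserved under the substitution x → x - 23). Hence m_α(x) = x^3 - 69x^2 + 1587x - 13155.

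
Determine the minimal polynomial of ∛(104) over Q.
m_α(x) = x^3 - 104

α satisfies α^3 = 104, so x^3 - 104 annihilates α. By the rational root test, a rational root p/q (in lowest terms) of x^3 - 104 would satisfy p^3 = 104 q^3, forcing q = 1 and p^3 = 104; but 104 is not a perfect cube, contradiction. A monic cubic over Q with no rational root is irreducible (any nontrivial factorization would include a linear factor). Hence x^3 - 104 is the minimal polynomial of α, and in particular [Q(α):Q] = 3.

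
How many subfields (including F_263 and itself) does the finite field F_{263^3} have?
F_{263^3} has 2 subfields

The subfields of F_{p^n} are exactly the fields F_{p^d} for d | n (each is the fixed field of the unique index-d subgroup of Gal(F_{p^n}/F_p) ≅ Z/nZ). The divisors of n = 3 are {1, 3}, giving 2 subfields: F_{263^1}, F_{263^3}.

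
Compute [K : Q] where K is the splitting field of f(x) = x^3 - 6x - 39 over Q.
[K : Q] = 6

By the rational root test, any rational root of the monic integer polynomial f(x) = x^3 - 6x - 39 must be an integer dividing the constant term -39, i.e. one of ±{1, 3, 13, 39}. Evaluating: f(1) = -44, f(-1) = -34, f(3) = -30, f(-3) = -48, f(13) = 2080, f(-13) = -2158, f(39) = 59046, f(-39) = -59124; none is 0, so f has no rational root and is therefore irreducible over Q (a cubic with no linear factor over a field is irreducible). For an irreducible cubic, the Galois group is A_3 or S_3 according as the discriminant disc(f) = -4a^3 - 27b^2 = -4·(-6)^3 - 27·(-39)^2 = -40203 is or is not a square in Q. Here disc(f) = -40203 is not a perfect square in Q, so the Galois group of f over Q is not contained in A_3 and must be all of S_3. The splitting field has degree |S_3| = 6 over Q, so [K : Q] = 6.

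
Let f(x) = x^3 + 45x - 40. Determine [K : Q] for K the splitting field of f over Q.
[K : Q] = 6

By the rational root test, any rational root of the monic integer polynomial f(x) = x^3 + 45x - 40 must be an integer dividing the constant term -40, i.e. one of ±{1, 2, 4, 5, 8, 10, 20, 40}. Evaluating: f(1) = 6, f(-1) = -86, f(2) = 58, f(-2) = -138, f(4) = 204, f(-4) = -284, f(5) = 310, f(-5) = -390, f(8) = 832, f(-8) = -912, f(10) = 1410, f(-10) = -1490, f(20) = 8860, f(-20) = -8940, f(40) = 65760, f(-40) = -65840; none is 0, so f has no rational root and is therefore irreducible over Q (a cubic with no linear factor over a field is irreducible). For an irreducible cubic, the Galois group is A_3 or S_3 according as the discriminant disc(f) = -4a^3 - 27b^2 = -4·(45)^3 - 27·(-40)^2 = -407700 is or is not a square in Q. Here disc(f) = -407700 is not a perfect square in Q, so the Galois group of f over Q is not contained in A_3 and must be all of S_3. The splitting field has degree |S_3| = 6 over Q, so [K : Q] = 6.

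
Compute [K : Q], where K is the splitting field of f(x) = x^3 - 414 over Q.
[K : Q] = 6

The roots of x^3 - 414 are ∛414, ω∛414, ω^2∛414 where ω = e^(2πi/3) is a primitive cube root of unity, so K = Q(∛414, ω). Now [Q(∛414):Q] = 3 (since 414 is not a perfect cube, x^3 - 414 is irreducible) and [Q(ω):Q] = 2. Both 2 and 3 divide [K:Q], and [K:Q] ≤ 3·2 = 6, so [K:Q] = 6. (Equivalently: Q(∛414) ⊂ R but ω ∉ R, so [K : Q(∛414)] = 2.)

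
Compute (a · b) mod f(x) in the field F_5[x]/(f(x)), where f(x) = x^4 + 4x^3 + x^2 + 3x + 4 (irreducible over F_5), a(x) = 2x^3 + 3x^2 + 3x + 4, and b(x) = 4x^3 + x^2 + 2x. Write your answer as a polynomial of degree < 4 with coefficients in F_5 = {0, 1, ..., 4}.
a · b ≡ 2x^3 + 4x^2 + x + 3 (mod f(x))

Multiply in F_5[x]: a(x)·b(x) = (2x^3 + 3x^2 + 3x + 4)·(4x^3 + x^2 + 2x) = 3x^6 + 4x^5 + 4x^4 + 3x. This has degree ≥ 4, so divide by f(x) over F_5: 3x^6 + 4x^5 + 4x^4 + 3x = (3x^2 + 2x + 3)·(x^4 + 4x^3 + x^2 + 3x + 4) + (2x^3 + 4x^2 + x + 3). Hence a·b ≡ 2x^3 + 4x^2 + x + 3 (mod f). (F_5[x]/(f) is a field with 5^4 = 625 elements since f is irreducible of degree 4.)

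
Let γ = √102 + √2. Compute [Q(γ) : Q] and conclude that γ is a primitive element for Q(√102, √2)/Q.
[Q(γ) : Q] = 4 (equivalently, Q(γ) = Q(√102, √2))

Obviously Q(γ) ⊆ Q(√102, √2), and [Q(√102, √2):Q] = 4 (since 102, 2 are distinct squarefree integers > 1 with 204 not a perfect square). To show equality we compute the minimal polynomial of γ. From γ = √102 + √2: γ^2 = 102 + 2√(204) + 2 = 104 + 2√(204), so γ^2 - 104 = 2√(204); squaring, (γ^2 - 104)^2 = 4·204, i.e. γ^4 - 208γ^2 + 10816 - 816 = 0, i.e. γ^4 - 208γ^2 + 10000 = 0. So γ is a root of x^4 - 208x^2 + 10000. This polynomial is irreducible over Q: it has no rational root (each ±√102 ± √2 is irrational), and any factorization into two quadratics over Q would force √(204) ∈ Q (pairing opposite roots) or √102, √2 ∈ Q (other pairings), all impossible. Hence [Q(γ):Q] = 4 = [Q(√102, √2):Q], so Q(γ) = Q(√102, √2).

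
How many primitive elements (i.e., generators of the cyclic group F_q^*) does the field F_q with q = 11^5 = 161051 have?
There are φ(161050) = 64400 primitive elements

F_q^* is cyclic of order q - 1 = 161050. A cyclic group of order m has exactly φ(m) generators. Here m = 161050 = 2 · 5^2 · 3221, so the number of primitive elements is φ(161050) = 64400.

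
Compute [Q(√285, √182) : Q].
[Q(√285, √182) : Q] = 4

[Q(√285):Q] = 2 (min poly x^2 - 285, irreducible since 285 is squarefree > 1). For the top step, suppose √182 ∈ Q(√285), say √182 = c + d√285 with c, d ∈ Q. Squaring: 182 = c^2 + 285d^2 + 2cd√285. Since √285 ∉ Q this forces 2cd = 0. If d = 0 then √182 = c ∈ Q, contradicting 182 squarefree > 1. If c = 0 then 182 = 285d^2, so 285·182 = (285d)^2 is a perfect square in Q — but 285·182 = 51870 is not a perfect square (since 285 and 182 are distinct squarefree integers). Contradiction. Hence √182 ∉ Q(√285), so x^2 - 182 stays irreducible over Q(√285) and [Q(√285, √182) : Q(√285)] = 2. By the tower law, [Q(√285, √182) : Q] = 2 · 2 = 4.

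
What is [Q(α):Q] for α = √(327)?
[Q(α):Q] = 2

[Q(α):Q] equals the degree of the minimal polynomial of α. Here α^2 = 327 and x^2 - 327 is irreducible (d = 327 is squarefree, ≠ 1, hence not a square), so deg(m_α) = 2. Thus [Q(α):Q] = 2.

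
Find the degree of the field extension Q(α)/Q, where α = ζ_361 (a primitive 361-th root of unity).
[Q(α):Q] = 342

The minimal polynomial of ζ_361 over Q is the 361-th cyclotomic polynomial Φ_361(x), which is irreducible over Q and has degree φ(361) = 342. Hence [Q(α):Q] = φ(361) = 342.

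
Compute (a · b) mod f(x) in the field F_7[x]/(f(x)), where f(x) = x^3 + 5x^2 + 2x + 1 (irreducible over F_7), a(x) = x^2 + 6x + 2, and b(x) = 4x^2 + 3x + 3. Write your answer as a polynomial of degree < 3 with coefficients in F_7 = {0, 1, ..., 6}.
a · b ≡ 6x + 6 (mod f(x))

Multiply in F_7[x]: a(x)·b(x) = (x^2 + 6x + 2)·(4x^2 + 3x + 3) = 4x^4 + 6x^3 + x^2 + 3x + 6. This has degree ≥ 3, so divide by f(x) over F_7: 4x^4 + 6x^3 + x^2 + 3x + 6 = (4x)·(x^3 + 5x^2 + 2x + 1) + (6x + 6). Hence a·b ≡ 6x + 6 (mod f). (F_7[x]/(f) is a field with 7^3 = 343 elements since f is irreducible of degree 3.)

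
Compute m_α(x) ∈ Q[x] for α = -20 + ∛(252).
m_α(x) = x^3 + 60x^2 + 1200x + 7748

Set β = α + 20 = ∛(252), so β^3 = 252. Then (α + 20)^3 - 252 = 0, i.e. α is a root of g(x) = (x + 20)^3 - 252 = x^3 + 60x^2 + 1200x + 7748. Since g(x) = h(x + 20) where h(x) = x^3 - 252, and h is irreducible over Q (because 252 is not a perfect cube, so h has no rational root, and a monic cubic with no rational root is irreducible), g is also irreducible (irreducibility is preserved under the substitution x → x + 20). Hence m_α(x) = x^3 + 60x^2 + 1200x + 7748.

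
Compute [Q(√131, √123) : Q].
[Q(√131, √123) : Q] = 4

[Q(√131):Q] = 2 (min poly x^2 - 131, irreducible since 131 is squarefree > 1). For the top step, suppose √123 ∈ Q(√131), say √123 = c + d√131 with c, d ∈ Q. Squaring: 123 = c^2 + 131d^2 + 2cd√131. Since √131 ∉ Q this forces 2cd = 0. If d = 0 then √123 = c ∈ Q, contradicting 123 squarefree > 1. If c = 0 then 123 = 131d^2, so 131·123 = (131d)^2 is a perfect square in Q — but 131·123 = 16113 is not a perfect square (since 131 and 123 are distinct squarefree integers). Contradiction. Hence √123 ∉ Q(√131), so x^2 - 123 stays irreducible over Q(√131) and [Q(√131, √123) : Q(√131)] = 2. By the tower law, [Q(√131, √123) : Q] = 2 · 2 = 4.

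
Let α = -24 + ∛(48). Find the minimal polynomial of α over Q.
m_α(x) = x^3 + 72x^2 + 1728x + 13776

Set β = α + 24 = ∛(48), so β^3 = 48. Then (α + 24)^3 - 48 = 0, i.e. α is a root of g(x) = (x + 24)^3 - 48 = x^3 + 72x^2 + 1728x + 13776. Since g(x) = h(x + 24) where h(x) = x^3 - 48, and h is irreducible over Q (because 48 is not a perfect cube, so h has no rational root, and a monic cubic with no rational root is irreducible), g is also irreducible (irreducibility is preserved under the substitution x → x + 24). Hence m_α(x) = x^3 + 72x^2 + 1728x + 13776.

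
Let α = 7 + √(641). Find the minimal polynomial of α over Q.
m_α(x) = x^2 - 14x - 592

From α - 7 = √(641), squaring gives (α - 7)^2 = 641, i.e. α^2 - 14α + 49 = 641, so α^2 - 14α - 592 = 0. The discriminant of x^2 - 14x - 592 is (-14)^2 - 4·(-592) = 196 + 2368 = 2564, and 4·(641) is not a perfect square in Q since 641 is squarefree and ≠ 1. Hence x^2 - 14x - 592 is irreducible over Q and is the minimal polynomial of α.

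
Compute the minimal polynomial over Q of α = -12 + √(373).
m_α(x) = x^2 + 24x - 229

From α + 12 = √(373), squaring gives (α + 12)^2 = 373, i.e. α^2 + 24α + 144 = 373, so α^2 + 24α - 229 = 0. The discriminant of x^2 + 24x - 229 is (24)^2 - 4·(-229) = 576 + 916 = 1492, and 4·(373) is not a perfect square in Q since 373 is squarefree and ≠ 1. Hence x^2 + 24x - 229 is irreducible over Q and is the minimal polynomial of α.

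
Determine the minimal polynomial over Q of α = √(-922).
m_α(x) = x^2 + 922

α satisfies α^2 + 922 = 0, so x^2 + 922 annihilates α. Since d = -922 is squarefree and ≠ 1, it is not a perfect square in Q, so x^2 + 922 has no rational root and is therefore irreducible over Q (a degree-2 polynomial over a field is irreducible iff it has no root). Hence m_α(x) = x^2 + 922.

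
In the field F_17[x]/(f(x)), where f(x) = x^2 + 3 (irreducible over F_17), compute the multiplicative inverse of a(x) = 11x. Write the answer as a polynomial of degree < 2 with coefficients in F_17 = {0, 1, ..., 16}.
a(x)^(-1) ≡ x (mod f(x))

Since f is irreducible over F_17, F_17[x]/(f) is a field and a(x) ≠ 0 has an inverse. Apply the extended Euclidean algorithm to f(x) and a(x) in F_17[x]: f(x) = (14x)·a(x) + (3). The last nonzero remainder is the constant 3 = gcd(f, a) in F_17. Back-substituting through the division chain expresses 3 = s(x)·a(x) + t(x)·f(x) with s(x) ≡ 3x (mod f), so (3x)·a(x) ≡ 3 (mod f). Multiplying by 3^(-1) ≡ 6 in F_17 gives a(x)^(-1) ≡ 6·(3x) ≡ x (mod f). Check: (11x)·(x) = 11x^2 ≡ 1 (mod x^2 + 3).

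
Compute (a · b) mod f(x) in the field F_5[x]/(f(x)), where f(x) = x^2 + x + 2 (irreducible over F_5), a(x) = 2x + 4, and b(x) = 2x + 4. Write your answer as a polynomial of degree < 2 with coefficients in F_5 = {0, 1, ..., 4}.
a · b ≡ 2x + 3 (mod f(x))

Multiply in F_5[x]: a(x)·b(x) = (2x + 4)·(2x + 4) = 4x^2 + x + 1. This has degree ≥ 2, so divide by f(x) over F_5: 4x^2 + x + 1 = (4)·(x^2 + x + 2) + (2x + 3). Hence a·b ≡ 2x + 3 (mod f). (F_5[x]/(f) is a field with 5^2 = 25 elements since f is irreducible of degree 2.)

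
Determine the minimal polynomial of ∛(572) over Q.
m_α(x) = x^3 - 572

α satisfies α^3 = 572, so x^3 - 572 annihilates α. By the rational root test, a rational root p/q (in lowest terms) of x^3 - 572 would satisfy p^3 = 572 q^3, forcing q = 1 and p^3 = 572; but 572 is not a perfect cube, contradiction. A monic cubic over Q with no rational root is irreducible (any nontrivial factorization would include a linear factor). Hence x^3 - 572 is the minimal polynomial of α, and in particular [Q(α):Q] = 3.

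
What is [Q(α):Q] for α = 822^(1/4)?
[Q(α):Q] = 4

α is a root of x^4 - 822. By Eisenstein's criterion at the prime p = 2 (which divides the constant term 822 but p^2 = 4 does not, since 822 is squarefree), x^4 - 822 is irreducible over Q. Hence [Q(α):Q] = 4.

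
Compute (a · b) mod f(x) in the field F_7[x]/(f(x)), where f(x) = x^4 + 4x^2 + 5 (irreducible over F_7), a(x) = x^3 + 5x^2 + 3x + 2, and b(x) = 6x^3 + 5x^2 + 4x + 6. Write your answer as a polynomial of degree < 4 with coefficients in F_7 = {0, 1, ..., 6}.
a · b ≡ 4x^3 + 5x + 2 (mod f(x))

Multiply in F_7[x]: a(x)·b(x) = (x^3 + 5x^2 + 3x + 2)·(6x^3 + 5x^2 + 4x + 6) = 6x^6 + 5x^4 + 4x^3 + 3x^2 + 5x + 5. This has degree ≥ 4, so divide by f(x) over F_7: 6x^6 + 5x^4 + 4x^3 + 3x^2 + 5x + 5 = (6x^2 + 2)·(x^4 + 4x^2 + 5) + (4x^3 + 5x + 2). Hence a·b ≡ 4x^3 + 5x + 2 (mod f). (F_7[x]/(f) is a field with 7^4 = 2401 elements since f is irreducible of degree 4.)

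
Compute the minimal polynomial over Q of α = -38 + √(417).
m_α(x) = x^2 + 76x + 1027

From α + 38 = √(417), squaring gives (α + 38)^2 = 417, i.e. α^2 + 76α + 1444 = 417, so α^2 + 76α + 1027 = 0. The discriminant of x^2 + 76x + 1027 is (76)^2 - 4·(1027) = 5776 - 4108 = 1668, and 4·(417) is not a perfect square in Q since 417 is squarefree and ≠ 1. Hence x^2 + 76x + 1027 is irreducible over Q and is the minimal polynomial of α.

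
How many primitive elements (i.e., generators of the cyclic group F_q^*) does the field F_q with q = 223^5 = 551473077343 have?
There are φ(551473077342) = 157749120000 primitive elements

F_q^* is cyclic of order q - 1 = 551473077342. A cyclic group of order m has exactly φ(m) generators. Here m = 551473077342 = 2 · 3 · 11 · 37 · 41 · 181 · 30431, so the number of primitive elements is φ(551473077342) = 157749120000.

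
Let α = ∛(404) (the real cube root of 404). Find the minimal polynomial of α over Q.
m_α(x) = x^3 - 404

α satisfies α^3 = 404, so x^3 - 404 annihilates α. By the rational root test, a rational root p/q (in lowest terms) of x^3 - 404 would satisfy p^3 = 404 q^3, forcing q = 1 and p^3 = 404; but 404 is not a perfect cube, contradiction. A monic cubic over Q with no rational root is irreducible (any nontrivial factorization would include a linear factor). Hence x^3 - 404 is the minimal polynomial of α, and in particular [Q(α):Q] = 3.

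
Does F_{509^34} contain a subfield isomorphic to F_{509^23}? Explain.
No: F_{509^23} is not a subfield of F_{509^34}

F_{p^m} embeds in F_{p^n} iff m | n. Here 23 ∤ 34 (since 34 = 1·23 + 11 with remainder 11 ≠ 0), so F_{509^23} is not a subfield of F_{509^34}. Equivalently: if it were, the tower law would give 23 = [F_{509^23}:F_509] dividing [F_{509^34}:F_509] = 34, contradiction.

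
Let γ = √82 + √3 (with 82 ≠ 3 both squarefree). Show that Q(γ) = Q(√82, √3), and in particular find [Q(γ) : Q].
[Q(γ) : Q] = 4 (equivalently, Q(γ) = Q(√82, √3))

Obviously Q(γ) ⊆ Q(√82, √3), and [Q(√82, √3):Q] = 4 (since 82, 3 are distinct squarefree integers > 1 with 246 not a perfect square). To show equality we compute the minimal polynomial of γ. From γ = √82 + √3: γ^2 = 82 + 2√(246) + 3 = 85 + 2√(246), so γ^2 - 85 = 2√(246); squaring, (γ^2 - 85)^2 = 4·246, i.e. γ^4 - 170γ^2 + 7225 - 984 = 0, i.e. γ^4 - 170γ^2 + 6241 = 0. So γ is a root of x^4 - 170x^2 + 6241. This polynomial is irreducible over Q: it has no rational root (each ±√82 ± √3 is irrational), and any factorization into two quadratics over Q would force √(246) ∈ Q (pairing opposite roots) or √82, √3 ∈ Q (other pairings), all impossible. Hence [Q(γ):Q] = 4 = [Q(√82, √3):Q], so Q(γ) = Q(√82, √3).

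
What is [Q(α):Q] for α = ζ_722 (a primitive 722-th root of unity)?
[Q(α):Q] = 342

The minimal polynomial of ζ_722 over Q is the 722-th cyclotomic polynomial Φ_722(x), which is irreducible over Q and has degree φ(722) = 342. Hence [Q(α):Q] = φ(722) = 342.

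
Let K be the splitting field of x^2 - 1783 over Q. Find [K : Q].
[K : Q] = 2

f(x) = x^2 - 1783 factors as (x - √1783)(x + √1783). The splitting field is K = Q(√1783). Since 1783 is squarefree and > 1, it is not a perfect square, so x^2 - 1783 is irreducible over Q and [Q(√1783) : Q] = 2. Hence [K : Q] = 2.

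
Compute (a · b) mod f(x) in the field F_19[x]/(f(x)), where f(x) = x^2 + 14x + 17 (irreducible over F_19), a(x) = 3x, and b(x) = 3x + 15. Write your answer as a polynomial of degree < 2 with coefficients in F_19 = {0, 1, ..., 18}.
a · b ≡ 14x + 18 (mod f(x))

Multiply in F_19[x]: a(x)·b(x) = (3x)·(3x + 15) = 9x^2 + 7x. This has degree ≥ 2, so divide by f(x) over F_19: 9x^2 + 7x = (9)·(x^2 + 14x + 17) + (14x + 18). Hence a·b ≡ 14x + 18 (mod f). (F_19[x]/(f) is a field with 19^2 = 361 elements since f is irreducible of degree 2.)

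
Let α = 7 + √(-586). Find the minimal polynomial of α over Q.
m_α(x) = x^2 - 14x + 635

From α - 7 = √(-586), squaring gives (α - 7)^2 = -586, i.e. α^2 - 14α + 49 = -586, so α^2 - 14α + 635 = 0. The discriminant of x^2 - 14x + 635 is (-14)^2 - 4·(635) = 196 - 2540 = -2344, and 4·(-586) is not a perfect square in Q since -586 is squarefree and ≠ 1. Hence x^2 - 14x + 635 is irreducible over Q and is the minimal polynomial of α.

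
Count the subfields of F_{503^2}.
F_{503^2} has 2 subfields

The subfields of F_{p^n} are exactly the fields F_{p^d} for d | n (each is the fixed field of the unique index-d subgroup of Gal(F_{p^n}/F_p) ≅ Z/nZ). The divisors of n = 2 are {1, 2}, giving 2 subfields: F_{503^1}, F_{503^2}.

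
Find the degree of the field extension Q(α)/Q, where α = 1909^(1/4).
[Q(α):Q] = 4

α is a root of x^4 - 1909. By Eisenstein's criterion at the prime p = 23 (which divides the constant term 1909 but p^2 = 529 does not, since 1909 is squarefree), x^4 - 1909 is irreducible over Q. Hence [Q(α):Q] = 4.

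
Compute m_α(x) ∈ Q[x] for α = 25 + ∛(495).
m_α(x) = x^3 - 75x^2 + 1875x - 16120

Set β = α - 25 = ∛(495), so β^3 = 495. Then (α - 25)^3 - 495 = 0, i.e. α is a root of g(x) = (x - 25)^3 - 495 = x^3 - 75x^2 + 1875x - 16120. Since g(x) = h(x - 25) where h(x) = x^3 - 495, and h is irreducible over Q (because 495 is not a perfect cube, so h has no rational root, and a monic cubic with no rational root is irreducible), g is also irreducible (irreducibility is preserved under the substitution x → x - 25). Hence m_α(x) = x^3 - 75x^2 + 1875x - 16120.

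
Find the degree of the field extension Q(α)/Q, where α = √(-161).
[Q(α):Q] = 2

[Q(α):Q] equals the degree of the minimal polynomial of α. Here α^2 = -161 and x^2 + 161 is irreducible (d = -161 is squarefree, ≠ 1, hence not a square), so deg(m_α) = 2. Thus [Q(α):Q] = 2.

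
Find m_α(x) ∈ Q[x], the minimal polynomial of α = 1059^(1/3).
m_α(x) = x^3 - 1059

α satisfies α^3 = 1059, so x^3 - 1059 annihilates α. By the rational root test, a rational root p/q (in lowest terms) of x^3 - 1059 would satisfy p^3 = 1059 q^3, forcing q = 1 and p^3 = 1059; but 1059 is not a perfect cube, contradiction. A monic cubic over Q with no rational root is irreducible (any nontrivial factorization would include a linear factor). Hence x^3 - 1059 is the minimal polynomial of α, and in particular [Q(α):Q] = 3.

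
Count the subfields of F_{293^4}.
F_{293^4} has 3 subfields

The subfields of F_{p^n} are exactly the fields F_{p^d} for d | n (each is the fixed field of the unique index-d subgroup of Gal(F_{p^n}/F_p) ≅ Z/nZ). The divisors of n = 4 are {1, 2, 4}, giving 3 subfields: F_{293^1}, F_{293^2}, F_{293^4}.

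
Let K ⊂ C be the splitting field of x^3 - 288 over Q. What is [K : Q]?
[K : Q] = 6

The roots of x^3 - 288 are ∛288, ω∛288, ω^2∛288 where ω = e^(2πi/3) is a primitive cube root of unity, so K = Q(∛288, ω). Now [Q(∛288):Q] = 3 (since 288 is not a perfect cube, x^3 - 288 is irreducible) and [Q(ω):Q] = 2. Both 2 and 3 divide [K:Q], and [K:Q] ≤ 3·2 = 6, so [K:Q] = 6. (Equivalently: Q(∛288) ⊂ R but ω ∉ R, so [K : Q(∛288)] = 2.)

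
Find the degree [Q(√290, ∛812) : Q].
[Q(√290, ∛812) : Q] = 6

Let L = Q(√290, ∛812). Since Q(√290) ⊂ L and [Q(√290):Q] = 2, the tower law gives 2 | [L:Q]. Likewise Q(∛812) ⊂ L with [Q(∛812):Q] = 3 (because 812 is not a perfect cube), so 3 | [L:Q]. As gcd(2,3) = 1, [L:Q] is divisible by 6. Conversely L is generated over Q by √290 and ∛812, so [L:Q] ≤ 2·3 = 6. Therefore [Q(√290, ∛812) : Q] = 6.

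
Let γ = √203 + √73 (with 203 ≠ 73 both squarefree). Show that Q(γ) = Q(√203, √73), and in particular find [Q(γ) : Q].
[Q(γ) : Q] = 4 (equivalently, Q(γ) = Q(√203, √73))

Obviously Q(γ) ⊆ Q(√203, √73), and [Q(√203, √73):Q] = 4 (since 203, 73 are distinct squarefree integers > 1 with 14819 not a perfect square). To show equality we compute the minimal polynomial of γ. From γ = √203 + √73: γ^2 = 203 + 2√(14819) + 73 = 276 + 2√(14819), so γ^2 - 276 = 2√(14819); squaring, (γ^2 - 276)^2 = 4·14819, i.e. γ^4 - 552γ^2 + 76176 - 59276 = 0, i.e. γ^4 - 552γ^2 + 16900 = 0. So γ is a root of x^4 - 552x^2 + 16900. This polynomial is irreducible over Q: it has no rational root (each ±√203 ± √73 is irrational), and any factorization into two quadratics over Q would force √(14819) ∈ Q (pairing opposite roots) or √203, √73 ∈ Q (other pairings), all impossible. Hence [Q(γ):Q] = 4 = [Q(√203, √73):Q], so Q(γ) = Q(√203, √73).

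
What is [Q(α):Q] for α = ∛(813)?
[Q(α):Q] = 3

The minimal polynomial of α is x^3 - 813, irreducible over Q since 813 is not a perfect cube (so x^3 - 813 has no rational root). Hence [Q(α):Q] = deg(m_α) = 3.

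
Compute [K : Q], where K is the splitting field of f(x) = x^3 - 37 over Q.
[K : Q] = 6

The roots of x^3 - 37 are ∛37, ω∛37, ω^2∛37 where ω = e^(2πi/3) is a primitive cube root of unity, so K = Q(∛37, ω). Now [Q(∛37):Q] = 3 (since 37 is not a perfect cube, x^3 - 37 is irreducible) and [Q(ω):Q] = 2. Both 2 and 3 divide [K:Q], and [K:Q] ≤ 3·2 = 6, so [K:Q] = 6. (Equivalently: Q(∛37) ⊂ R but ω ∉ R, so [K : Q(∛37)] = 2.)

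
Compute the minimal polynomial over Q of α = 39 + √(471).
m_α(x) = x^2 - 78x + 1050

From α - 39 = √(471), squaring gives (α - 39)^2 = 471, i.e. α^2 - 78α + 1521 = 471, so α^2 - 78α + 1050 = 0. The discriminant of x^2 - 78x + 1050 is (-78)^2 - 4·(1050) = 6084 - 4200 = 1884, and 4·(471) is not a perfect square in Q since 471 is squarefree and ≠ 1. Hence x^2 - 78x + 1050 is irreducible over Q and is the minimal polynomial of α.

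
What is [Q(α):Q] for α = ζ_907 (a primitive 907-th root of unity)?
[Q(α):Q] = 906

The minimal polynomial of ζ_907 over Q is the 907-th cyclotomic polynomial Φ_907(x), which is irreducible over Q and has degree φ(907) = 906. Hence [Q(α):Q] = φ(907) = 906.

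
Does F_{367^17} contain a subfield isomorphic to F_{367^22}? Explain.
No: F_{367^22} is not a subfield of F_{367^17}

F_{p^m} embeds in F_{p^n} iff m | n. Here 22 ∤ 17 (since 17 = 0·22 + 17 with remainder 17 ≠ 0), so F_{367^22} is not a subfield of F_{367^17}. Equivalently: if it were, the tower law would give 22 = [F_{367^22}:F_367] dividing [F_{367^17}:F_367] = 17, contradiction.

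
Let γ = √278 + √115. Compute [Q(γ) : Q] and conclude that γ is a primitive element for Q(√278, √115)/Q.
[Q(γ) : Q] = 4 (equivalently, Q(γ) = Q(√278, √115))

Obviously Q(γ) ⊆ Q(√278, √115), and [Q(√278, √115):Q] = 4 (since 278, 115 are distinct squarefree integers > 1 with 31970 not a perfect square). To show equality we compute the minimal polynomial of γ. From γ = √278 + √115: γ^2 = 278 + 2√(31970) + 115 = 393 + 2√(31970), so γ^2 - 393 = 2√(31970); squaring, (γ^2 - 393)^2 = 4·31970, i.e. γ^4 - 786γ^2 + 154449 - 127880 = 0, i.e. γ^4 - 786γ^2 + 26569 = 0. So γ is a root of x^4 - 786x^2 + 26569. This polynomial is irreducible over Q: it has no rational root (each ±√278 ± √115 is irrational), and any factorization into two quadratics over Q would force √(31970) ∈ Q (pairing opposite roots) or √278, √115 ∈ Q (other pairings), all impossible. Hence [Q(γ):Q] = 4 = [Q(√278, √115):Q], so Q(γ) = Q(√278, √115).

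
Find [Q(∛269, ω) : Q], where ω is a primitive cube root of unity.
[Q(∛269, ω) : Q] = 6

[Q(∛269):Q] = 3 (min poly x^3 - 269, irreducible since 269 is not a perfect cube). [Q(ω):Q] = 2 (min poly x^2 + x + 1). Since Q(∛269) ⊂ R and ω ∉ R, we have ω ∉ Q(∛269), so x^2 + x + 1 remains irreducible over Q(∛269) and [Q(∛269, ω) : Q(∛269)] = 2. By the tower law, [Q(∛269, ω) : Q] = 3 · 2 = 6. (In fact Q(∛269, ω) is the splitting field of x^3 - 269 over Q.)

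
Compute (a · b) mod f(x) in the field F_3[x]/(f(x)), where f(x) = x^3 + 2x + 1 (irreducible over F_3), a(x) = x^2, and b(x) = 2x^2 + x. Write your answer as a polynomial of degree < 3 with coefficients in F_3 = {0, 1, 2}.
a · b ≡ 2x^2 + 2x + 2 (mod f(x))

Multiply in F_3[x]: a(x)·b(x) = (x^2)·(2x^2 + x) = 2x^4 + x^3. This has degree ≥ 3, so divide by f(x) over F_3: 2x^4 + x^3 = (2x + 1)·(x^3 + 2x + 1) + (2x^2 + 2x + 2). Hence a·b ≡ 2x^2 + 2x + 2 (mod f). (F_3[x]/(f) is a field with 3^3 = 27 elements since f is irreducible of degree 3.)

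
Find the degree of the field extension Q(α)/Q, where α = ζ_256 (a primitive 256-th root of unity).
[Q(α):Q] = 128

The minimal polynomial of ζ_256 over Q is the 256-th cyclotomic polynomial Φ_256(x), which is irreducible over Q and has degree φ(256) = 128. Hence [Q(α):Q] = φ(256) = 128.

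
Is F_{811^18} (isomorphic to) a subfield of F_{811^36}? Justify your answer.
Yes: F_{811^18} is a subfield of F_{811^36}

F_{p^m} embeds in F_{p^n} iff m | n (since F_{p^n} is the splitting field of x^(p^n) - x, and F_{p^m} ⊂ F_{p^n} forces p^n to be a power of p^m, i.e. m | n; conversely if m | n then every root of x^(p^m) - x is a root of x^(p^n) - x). Here 18 | 36 (since 36 = 2·18), so F_{811^18} is a subfield of F_{811^36}, and [F_{811^36} : F_{811^18}] = 36/18 = 2.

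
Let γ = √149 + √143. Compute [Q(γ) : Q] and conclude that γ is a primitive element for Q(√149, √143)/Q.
[Q(γ) : Q] = 4 (equivalently, Q(γ) = Q(√149, √143))

Obviously Q(γ) ⊆ Q(√149, √143), and [Q(√149, √143):Q] = 4 (since 149, 143 are distinct squarefree integers > 1 with 21307 not a perfect square). To show equality we compute the minimal polynomial of γ. From γ = √149 + √143: γ^2 = 149 + 2√(21307) + 143 = 292 + 2√(21307), so γ^2 - 292 = 2√(21307); squaring, (γ^2 - 292)^2 = 4·21307, i.e. γ^4 - 584γ^2 + 85264 - 85228 = 0, i.e. γ^4 - 584γ^2 + 36 = 0. So γ is a root of x^4 - 584x^2 + 36. This polynomial is irreducible over Q: it has no rational root (each ±√149 ± √143 is irrational), and any factorization into two quadratics over Q would force √(21307) ∈ Q (pairing opposite roots) or √149, √143 ∈ Q (other pairings), all impossible. Hence [Q(γ):Q] = 4 = [Q(√149, √143):Q], so Q(γ) = Q(√149, √143).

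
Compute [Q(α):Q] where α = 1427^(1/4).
[Q(α):Q] = 4

α is a root of x^4 - 1427. By Eisenstein's criterion at the prime p = 1427 (which divides the constant term 1427 but p^2 = 2036329 does not, since 1427 is squarefree), x^4 - 1427 is irreducible over Q. Hence [Q(α):Q] = 4.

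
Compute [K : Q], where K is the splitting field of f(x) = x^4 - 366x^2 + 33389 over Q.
[K : Q] = 4

Solving the quadratic in x^2: x^2 = (366 ± √(366^2 - 4·33389))/2 = (366 ± √400)/2 = (366 ± 20)/2, giving x^2 = 193 or x^2 = 173. So f(x) = (x^2 - 193)(x^2 - 173) and the roots of f are ±√193, ±√173. Hence the splitting field is K = Q(√193, √173). Since 193 and 173 are distinct squarefree integers > 1, their product 33389 is not a perfect square, so √173 ∉ Q(√193). By the tower law [K:Q] = [Q(√193,√173):Q(√193)] · [Q(√193):Q] = 2 · 2 = 4.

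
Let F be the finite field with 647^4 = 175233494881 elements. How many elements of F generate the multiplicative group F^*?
There are φ(175233494880) = 40609382400 primitive elements

F_q^* is cyclic of order q - 1 = 175233494880. A cyclic group of order m has exactly φ(m) generators. Here m = 175233494880 = 2^5 · 3^4 · 5 · 17 · 19 · 41 · 1021, so the number of primitive elements is φ(175233494880) = 40609382400.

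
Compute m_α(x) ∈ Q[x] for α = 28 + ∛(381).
m_α(x) = x^3 - 84x^2 + 2352x - 22333

Set β = α - 28 = ∛(381), so β^3 = 381. Then (α - 28)^3 - 381 = 0, i.e. α is a root of g(x) = (x - 28)^3 - 381 = x^3 - 84x^2 + 2352x - 22333. Since g(x) = h(x - 28) where h(x) = x^3 - 381, and h is irreducible over Q (because 381 is not a perfect cube, so h has no rational root, and a monic cubic with no rational root is irreducible), g is also irreducible (irreducibility is preserved under the substitution x → x - 28). Hence m_α(x) = x^3 - 84x^2 + 2352x - 22333.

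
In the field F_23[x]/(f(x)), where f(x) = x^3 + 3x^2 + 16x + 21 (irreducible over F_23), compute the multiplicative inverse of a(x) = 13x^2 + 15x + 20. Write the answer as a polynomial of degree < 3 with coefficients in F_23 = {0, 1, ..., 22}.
a(x)^(-1) ≡ 9x^2 + 14x (mod f(x))

Since f is irreducible over F_23, F_23[x]/(f) is a field and a(x) ≠ 0 has an inverse. Apply the extended Euclidean algorithm to f(x) and a(x) in F_23[x]: f(x) = (16x + 3)·a(x) + (19x + 7);  a(x) = (14x + 15)·(19x + 7) + (7). The last nonzero remainder is the constant 7 = gcd(f, a) in F_23. Back-substituting through the division chain expresses 7 = s(x)·a(x) + t(x)·f(x) with s(x) ≡ 17x^2 + 6x (mod f), so (17x^2 + 6x)·a(x) ≡ 7 (mod f). Multiplying by 7^(-1) ≡ 10 in F_23 gives a(x)^(-1) ≡ 10·(17x^2 + 6x) ≡ 9x^2 + 14x (mod f). Check: (13x^2 + 15x + 20)·(9x^2 + 14x) = 2x^4 + 18x^3 + 22x^2 + 4x ≡ 1 (mod x^3 + 3x^2 + 16x + 21).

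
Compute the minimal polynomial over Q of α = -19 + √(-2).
m_α(x) = x^2 + 38x + 363

From α + 19 = √(-2), squaring gives (α + 19)^2 = -2, i.e. α^2 + 38α + 361 = -2, so α^2 + 38α + 363 = 0. The discriminant of x^2 + 38x + 363 is (38)^2 - 4·(363) = 1444 - 1452 = -8, and 4·(-2) is not a perfect square in Q since -2 is squarefree and ≠ 1. Hence x^2 + 38x + 363 is irreducible over Q and is the minimal polynomial of α.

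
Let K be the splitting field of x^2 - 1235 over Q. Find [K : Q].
[K : Q] = 2

f(x) = x^2 - 1235 factors as (x - √1235)(x + √1235). The splitting field is K = Q(√1235). Since 1235 is squarefree and > 1, it is not a perfect square, so x^2 - 1235 is irreducible over Q and [Q(√1235) : Q] = 2. Hence [K : Q] = 2.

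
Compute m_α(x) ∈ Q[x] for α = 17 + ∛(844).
m_α(x) = x^3 - 51x^2 + 867x - 5757

Set β = α - 17 = ∛(844), so β^3 = 844. Then (α - 17)^3 - 844 = 0, i.e. α is a root of g(x) = (x - 17)^3 - 844 = x^3 - 51x^2 + 867x - 5757. Since g(x) = h(x - 17) where h(x) = x^3 - 844, and h is irreducible over Q (because 844 is not a perfect cube, so h has no rational root, and a monic cubic with no rational root is irreducible), g is also irreducible (irreducibility is preserved under the substitution x → x - 17). Hence m_α(x) = x^3 - 51x^2 + 867x - 5757.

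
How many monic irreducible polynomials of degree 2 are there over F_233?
There are 27028 monic irreducible polynomials of degree 2 over F_233

Each element of F_{233^2} that lies in no proper subfield is a root of exactly one monic irreducible of degree 2 over F_233, and each such polynomial has 2 distinct roots in F_{233^2}. By Möbius inversion the count is N_233(2) = (1/2) Σ_{d|2} μ(2/d) · 233^d = (1/2)(μ(2)·233^1 + μ(1)·233^2) = 54056/2 = 27028.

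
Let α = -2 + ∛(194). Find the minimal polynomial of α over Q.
m_α(x) = x^3 + 6x^2 + 12x - 186

Set β = α + 2 = ∛(194), so β^3 = 194. Then (α + 2)^3 - 194 = 0, i.e. α is a root of g(x) = (x + 2)^3 - 194 = x^3 + 6x^2 + 12x - 186. Since g(x) = h(x + 2) where h(x) = x^3 - 194, and h is irreducible over Q (because 194 is not a perfect cube, so h has no rational root, and a monic cubic with no rational root is irreducible), g is also irreducible (irreducibility is preserved under the substitution x → x + 2). Hence m_α(x) = x^3 + 6x^2 + 12x - 186.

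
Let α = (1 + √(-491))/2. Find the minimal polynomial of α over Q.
m_α(x) = x^2 - x + 123

From 2α - 1 = √(-491), squaring gives (2α - 1)^2 = -491, i.e. 4α^2 - 4α + 1 = -491, so α^2 - α + (1 + 491)/4 = 0. Since -491 ≡ 1 (mod 4), (1 + 491)/4 = 123 ∈ Z. The polynomial x^2 - x + 123 has discriminant 1 - 4·(123) = -491, which is not a perfect square in Q (d = -491 is squarefree and ≠ 1), so x^2 - x + 123 is irreducible over Q. It is the minimal polynomial of α.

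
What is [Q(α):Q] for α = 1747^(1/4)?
[Q(α):Q] = 4

α is a root of x^4 - 1747. By Eisenstein's criterion at the prime p = 1747 (which divides the constant term 1747 but p^2 = 3052009 does not, since 1747 is squarefree), x^4 - 1747 is irreducible over Q. Hence [Q(α):Q] = 4.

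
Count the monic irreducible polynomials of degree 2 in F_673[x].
There are 226128 monic irreducible polynomials of degree 2 over F_673

Each element of F_{673^2} that lies in no proper subfield is a root of exactly one monic irreducible of degree 2 over F_673, and each such polynomial has 2 distinct roots in F_{673^2}. By Möbius inversion the count is N_673(2) = (1/2) Σ_{d|2} μ(2/d) · 673^d = (1/2)(μ(2)·673^1 + μ(1)·673^2) = 452256/2 = 226128.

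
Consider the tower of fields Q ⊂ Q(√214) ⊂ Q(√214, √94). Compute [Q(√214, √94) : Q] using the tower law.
[Q(√214, √94) : Q] = 4

[Q(√214):Q] = 2 (min poly x^2 - 214, irreducible since 214 is squarefree > 1). For the top step, suppose √94 ∈ Q(√214), say √94 = c + d√214 with c, d ∈ Q. Squaring: 94 = c^2 + 214d^2 + 2cd√214. Since √214 ∉ Q this forces 2cd = 0. If d = 0 then √94 = c ∈ Q, contradicting 94 squarefree > 1. If c = 0 then 94 = 214d^2, so 214·94 = (214d)^2 is a perfect square in Q — but 214·94 = 20116 is not a perfect square (since 214 and 94 are distinct squarefree integers). Contradiction. Hence √94 ∉ Q(√214), so x^2 - 94 stays irreducible over Q(√214) and [Q(√214, √94) : Q(√214)] = 2. By the tower law, [Q(√214, √94) : Q] = 2 · 2 = 4.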